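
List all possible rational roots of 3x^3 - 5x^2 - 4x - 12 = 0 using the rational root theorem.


Rational root theorem: possible roots are ±p/q where:
  p divides the constant term (-12): p ∈ {1, 2, 3, 4, 6, 12}
  q divides the leading coefficient (3): q ∈ {1, 3}

All possible rational roots: -12, -6, -4, -3, -2, -4/3, -1, -2/3, -1/3, 1/3, 2/3, 1, 4/3, 2, 3, 4, 6, 12

-12, -6, -4, -3, -2, -4/3, -1, -2/3, -1/3, 1/3, 2/3, 1, 4/3, 2, 3, 4, 6, 12


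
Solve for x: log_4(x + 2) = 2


Convert to exponential form: x + 2 = 4^2 = 16
x = 16 - 2 = 14
Check: log_4(14 + 2) = log_4(16) = log_4(16) = 2 ✓

x = 14


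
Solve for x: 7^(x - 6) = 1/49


Express both sides with the same base.
1/49 = 7^(-2)
Since the bases match, equate exponents: x - 6 = -2
So x = -2 - (-6) = 4

x = 4


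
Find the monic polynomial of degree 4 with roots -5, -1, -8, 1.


A monic polynomial with roots -5, -1, -8, 1 is:
p(x) = (x + 5)(x + 1)(x + 8)(x - 1)
After multiplying by (x + 5): x + 5
After multiplying by (x + 1): x^2 + 6x + 5
After multiplying by (x + 8): x^3 + 14x^2 + 53x + 40
After multiplying by (x - 1): x^4 + 13x^3 + 39x^2 - 13x - 40

x^4 + 13x^3 + 39x^2 - 13x - 40


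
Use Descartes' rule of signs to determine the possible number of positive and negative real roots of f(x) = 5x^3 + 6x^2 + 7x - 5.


Descartes' rule of signs:

For positive roots, count sign changes in f(x) = 5x^3 + 6x^2 + 7x - 5:
Signs of coefficients: +, +, +, -
Number of sign changes: 1
Possible positive real roots: 1

For negative roots, examine f(-x) = -5x^3 + 6x^2 - 7x - 5:
Signs of coefficients: -, +, -, -
Number of sign changes: 2
Possible negative real roots: 2, 0

Positive roots: 1; Negative roots: 2 or 0


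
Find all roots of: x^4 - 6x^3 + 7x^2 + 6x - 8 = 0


Let p(x) = x^4 - 6x^3 + 7x^2 + 6x - 8. By the rational root theorem (leading coefficient 1), any rational root is an integer divisor of 8: try ±1, ±2, ... in turn.
Test x = 1: value = 0 ✓, so (x - 1) is a factor.
Synthetic division by (x - 1): bring down 1; 1(1) - 6 = -5; (-5)(1) + 7 = 2; 2(1) + 6 = 8; 8(1) - 8 = 0 → quotient x^3 - 5x^2 + 2x + 8, remainder 0.
Continue with the quotient x^3 - 5x^2 + 2x + 8 (candidates must divide 8; re-test x = 1 first in case it repeats).
Test x = 1: value = 6 ≠ 0.
Test x = -1: value = 0 ✓, so (x + 1) is a factor.
Synthetic division by (x + 1): bring down 1; 1(-1) - 5 = -6; (-6)(-1) + 2 = 8; 8(-1) + 8 = 0 → quotient x^2 - 6x + 8, remainder 0.
Solve the quadratic x^2 - 6x + 8 = 0: discriminant = (-6)^2 - 4(1)(8) = 36 - 32 = 4.
sqrt(4) = 2, so x = (6 ± 2)/2: x = 4 or x = 2.
Collecting all roots found:

x = -1, x = 1, x = 2, x = 4


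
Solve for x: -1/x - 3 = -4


Subtract -3 from both sides: -1/x = -1
Multiply both sides by x: -1 = -1 * x
Divide by -1: x = 1

x = 1


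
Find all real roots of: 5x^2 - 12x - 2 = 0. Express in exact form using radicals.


Using the quadratic formula: x = (-b ± sqrt(b^2 - 4ac)) / (2a)
Here a = 5, b = -12, c = -2
Discriminant = b^2 - 4ac = (-12)^2 - 4(5)(-2) = 144 + 40 = 184
Since discriminant = 184 > 0, there are two real roots.
x = (12 ± 2*sqrt(46)) / 10
Simplifying: x = (6 ± sqrt(46)) / 5
Numerically: x ≈ 2.5565 or x ≈ -0.1565

x = (6 + sqrt(46)) / 5 or x = (6 - sqrt(46)) / 5


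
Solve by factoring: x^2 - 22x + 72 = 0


We need two numbers that multiply to 72 and add to -22.
Those numbers are -18 and -4 (since (-18) * (-4) = 72 and (-18) + (-4) = -22).
So x^2 - 22x + 72 = (x - 18)(x - 4) = 0
Setting each factor to zero: x = 18 or x = 4

x = 4, x = 18


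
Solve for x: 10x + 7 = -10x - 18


Starting with: 10x + 7 = -10x - 18
Move all x terms to left: (10 + 10)x = -18 - 7
Simplify: 20x = -25
Divide both sides by 20: x = -5/4

x = -5/4


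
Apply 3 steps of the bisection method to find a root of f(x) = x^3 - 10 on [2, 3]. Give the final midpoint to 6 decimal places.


f(x) = x^3 - 10
f(2) = -2 < 0
f(3) = 17 > 0

Step 1: midpoint = (2.000000 + 3.000000)/2 = 2.500000
  f(2.500000) = 5.625000
  f(mid) > 0, so root is in [2.000000, 2.500000]

Step 2: midpoint = (2.000000 + 2.500000)/2 = 2.250000
  f(2.250000) = 1.390625
  f(mid) > 0, so root is in [2.000000, 2.250000]

Step 3: midpoint = (2.000000 + 2.250000)/2 = 2.125000
  f(2.125000) = -0.404297
  f(mid) < 0, so root is in [2.125000, 2.250000]

midpoint = 2.125000


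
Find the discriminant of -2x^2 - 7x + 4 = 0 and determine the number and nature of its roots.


For ax^2 + bx + c = 0, discriminant D = b^2 - 4ac
Here a = -2, b = -7, c = 4
D = (-7)^2 - 4(-2)(4) = 49 + 32 = 81

D = 81 > 0 and is a perfect square (sqrt = 9)
The equation has 2 distinct real rational roots.

Discriminant = 81, 2 distinct real rational roots


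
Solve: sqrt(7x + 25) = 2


Square both sides: 7x + 25 = 2^2 = 4
7x = 4 - 25 = -21
x = -3
Check: sqrt(7*(-3) + 25) = sqrt(4) = 2 ✓

x = -3


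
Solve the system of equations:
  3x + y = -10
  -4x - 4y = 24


Using Cramer's rule:
Determinant D = (3)(-4) - (-4)(1) = -12 + 4 = -8
Dx = (-10)(-4) - (24)(1) = 40 - 24 = 16
Dy = (3)(24) - (-4)(-10) = 72 - 40 = 32
x = Dx/D = 16/-8 = -2
y = Dy/D = 32/-8 = -4

x = -2, y = -4


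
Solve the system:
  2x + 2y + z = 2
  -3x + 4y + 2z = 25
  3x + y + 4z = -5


Using Cramer's rule. Expand each determinant along the first row.
D  = 2*[4*4 - 2*1] - 2*[(-3)*4 - 2*3] + 1*[(-3)*1 - 4*3]
  = 2*(14) - 2*(-18) + 1*(-15) = 49
Dx = 2*[4*4 - 2*1] - 2*[25*4 - 2*(-5)] + 1*[25*1 - 4*(-5)]
  = 2*(14) - 2*(110) + 1*(45) = -147
Dy = 2*[25*4 - 2*(-5)] - 2*[(-3)*4 - 2*3] + 1*[(-3)*(-5) - 25*3]
  = 2*(110) - 2*(-18) + 1*(-60) = 196
Dz = 2*[4*(-5) - 25*1] - 2*[(-3)*(-5) - 25*3] + 2*[(-3)*1 - 4*3]
  = 2*(-45) - 2*(-60) + 2*(-15) = 0
x = Dx/D = -147/49 = -3, y = Dy/D = 196/49 = 4, z = Dz/D = 0/49 = 0
Check eq1: (2)(-3) + (2)(4) + (1)(0) = 2 = 2 ✓
Check eq2: (-3)(-3) + (4)(4) + (2)(0) = 25 = 25 ✓
Check eq3: (3)(-3) + (1)(4) + (4)(0) = -5 = -5 ✓

x = -3, y = 4, z = 0


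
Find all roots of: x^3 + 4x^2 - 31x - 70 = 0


Let p(x) = x^3 + 4x^2 - 31x - 70. By the rational root theorem (leading coefficient 1), any rational root is an integer divisor of 70: try ±1, ±2, ... in turn.
Test x = 1: value = -96 ≠ 0.
Test x = -1: value = -36 ≠ 0.
Test x = 2: value = -108 ≠ 0.
Test x = -2: value = 0 ✓, so (x + 2) is a factor.
Synthetic division by (x + 2): bring down 1; 1(-2) + 4 = 2; 2(-2) - 31 = -35; (-35)(-2) - 70 = 0 → quotient x^2 + 2x - 35, remainder 0.
Solve the quadratic x^2 + 2x - 35 = 0: discriminant = 2^2 - 4(1)(-35) = 4 + 140 = 144.
sqrt(144) = 12, so x = (-2 ± 12)/2: x = 5 or x = -7.
Collecting all roots found:

x = -7, x = -2, x = 5


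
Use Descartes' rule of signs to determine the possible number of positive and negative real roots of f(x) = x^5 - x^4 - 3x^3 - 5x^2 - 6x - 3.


Descartes' rule of signs:

For positive roots, count sign changes in f(x) = x^5 - x^4 - 3x^3 - 5x^2 - 6x - 3:
Signs of coefficients: +, -, -, -, -, -
Number of sign changes: 1
Possible positive real roots: 1

For negative roots, examine f(-x) = -x^5 - x^4 + 3x^3 - 5x^2 + 6x - 3:
Signs of coefficients: -, -, +, -, +, -
Number of sign changes: 4
Possible negative real roots: 4, 2, 0

Positive roots: 1; Negative roots: 4 or 2 or 0


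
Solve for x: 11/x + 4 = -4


Subtract 4 from both sides: 11/x = -8
Multiply both sides by x: 11 = -8 * x
Divide by -8: x = -11/8

x = -11/8


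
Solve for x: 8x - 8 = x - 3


Starting with: 8x - 8 = x - 3
Move all x terms to left: (8 - 1)x = -3 + 8
Simplify: 7x = 5
Divide both sides by 7: x = 5/7

x = 5/7


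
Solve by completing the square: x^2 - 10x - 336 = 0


Start: x^2 - 10x - 336 = 0
Move constant: x^2 - 10x = 336
Half of -10 is -5, squared is 25
Add 25 to both sides: x^2 - 10x + 25 = 361
(x - 5)^2 = 361
x - 5 = ±19
x = 5 + 19 = 24 or x = 5 - 19 = -14

x = -14, x = 24


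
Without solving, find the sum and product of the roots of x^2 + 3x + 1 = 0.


By Vieta's formulas for ax^2 + bx + c = 0:
  Sum of roots = -b/a
  Product of roots = c/a

Here a = 1, b = 3, c = 1
Sum = -(3)/1 = -3
Product = 1/1 = 1

Sum = -3, Product = 1


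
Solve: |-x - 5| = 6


An absolute value equation |expr| = 6 gives two cases:
Case 1: -x - 5 = 6
  -x = 11, so x = -11
Case 2: -x - 5 = -6
  -x = -1, so x = 1

x = -11, x = 1


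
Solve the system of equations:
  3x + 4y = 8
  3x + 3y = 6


Using Cramer's rule:
Determinant D = (3)(3) - (3)(4) = 9 - 12 = -3
Dx = (8)(3) - (6)(4) = 24 - 24 = 0
Dy = (3)(6) - (3)(8) = 18 - 24 = -6
x = Dx/D = 0/-3 = 0
y = Dy/D = -6/-3 = 2

x = 0, y = 2


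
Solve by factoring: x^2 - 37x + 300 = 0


We need two numbers that multiply to 300 and add to -37.
Those numbers are -12 and -25 (since (-12) * (-25) = 300 and (-12) + (-25) = -37).
So x^2 - 37x + 300 = (x - 12)(x - 25) = 0
Setting each factor to zero: x = 12 or x = 25

x = 12, x = 25


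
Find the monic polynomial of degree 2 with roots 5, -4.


A monic polynomial with roots 5, -4 is:
p(x) = (x - 5)(x + 4)
After multiplying by (x - 5): x - 5
After multiplying by (x + 4): x^2 - x - 20

x^2 - x - 20


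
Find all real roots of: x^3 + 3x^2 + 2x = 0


The constant term is 0, so x = 0 is a root. Factor out x:
  x(x^2 + 3x + 2) = 0
Solve the quadratic x^2 + 3x + 2 = 0: discriminant = 3^2 - 4(1)(2) = 9 - 8 = 1.
sqrt(1) = 1, so x = (-3 ± 1)/2: x = -1 or x = -2.

x = -2, x = -1, x = 0


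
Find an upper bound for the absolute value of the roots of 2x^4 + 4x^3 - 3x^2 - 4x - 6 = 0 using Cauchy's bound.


Cauchy's bound: all roots r satisfy |r| <= 1 + max(|a_i/a_n|) for i = 0,...,n-1
where a_n is the leading coefficient.

Coefficients: [2, 4, -3, -4, -6]
Leading coefficient a_n = 2
Ratios |a_i/a_n|: 2, 3/2, 2, 3
Maximum ratio: 3
Cauchy's bound: |r| <= 1 + 3 = 4

Upper bound = 4


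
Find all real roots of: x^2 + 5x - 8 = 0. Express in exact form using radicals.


Using the quadratic formula: x = (-b ± sqrt(b^2 - 4ac)) / (2a)
Here a = 1, b = 5, c = -8
Discriminant = b^2 - 4ac = 5^2 - 4(1)(-8) = 25 + 32 = 57
Since discriminant = 57 > 0, there are two real roots.
x = (-5 ± sqrt(57)) / 2
Numerically: x ≈ 1.2749 or x ≈ -6.2749

x = (-5 + sqrt(57)) / 2 or x = (-5 - sqrt(57)) / 2


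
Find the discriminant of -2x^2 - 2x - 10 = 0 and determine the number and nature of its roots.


For ax^2 + bx + c = 0, discriminant D = b^2 - 4ac
Here a = -2, b = -2, c = -10
D = (-2)^2 - 4(-2)(-10) = 4 - 80 = -76

D = -76 < 0
The equation has no real roots (2 complex conjugate roots).

Discriminant = -76, no real roots (2 complex conjugate roots)


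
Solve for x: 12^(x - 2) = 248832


Express both sides with the same base.
248832 = 12^5
Since the bases match, equate exponents: x - 2 = 5
So x = 5 - (-2) = 7

x = 7


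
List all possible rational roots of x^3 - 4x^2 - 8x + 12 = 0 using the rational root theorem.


Rational root theorem: possible roots are ±p/q where:
  p divides the constant term (12): p ∈ {1, 2, 3, 4, 6, 12}
  q divides the leading coefficient (1): q ∈ {1}

All possible rational roots: -12, -6, -4, -3, -2, -1, 1, 2, 3, 4, 6, 12

-12, -6, -4, -3, -2, -1, 1, 2, 3, 4, 6, 12


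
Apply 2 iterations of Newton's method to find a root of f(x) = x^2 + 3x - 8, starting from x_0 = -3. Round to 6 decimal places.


Newton's method: x_(n+1) = x_n - f(x_n)/f'(x_n)
f(x) = x^2 + 3x - 8
f'(x) = 2x + 3

Iteration 1:
  f(-3.000000) = -8.000000
  f'(-3.000000) = -3.000000
  x_1 = -3.000000 - (-8.000000)/(-3.000000) = -5.666667

Iteration 2:
  f(-5.666667) = 7.111111
  f'(-5.666667) = -8.333333
  x_2 = -5.666667 - (7.111111)/(-8.333333) = -4.813333

x_2 = -4.813333


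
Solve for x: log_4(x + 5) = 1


Convert to exponential form: x + 5 = 4^1 = 4
x = 4 - 5 = -1
Check: log_4(-1 + 5) = log_4(4) = log_4(4) = 1 ✓

x = -1


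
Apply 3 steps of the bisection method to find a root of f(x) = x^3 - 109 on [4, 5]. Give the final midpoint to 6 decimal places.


f(x) = x^3 - 109
f(4) = -45 < 0
f(5) = 16 > 0

Step 1: midpoint = (4.000000 + 5.000000)/2 = 4.500000
  f(4.500000) = -17.875000
  f(mid) < 0, so root is in [4.500000, 5.000000]

Step 2: midpoint = (4.500000 + 5.000000)/2 = 4.750000
  f(4.750000) = -1.828125
  f(mid) < 0, so root is in [4.750000, 5.000000]

Step 3: midpoint = (4.750000 + 5.000000)/2 = 4.875000
  f(4.875000) = 6.857422
  f(mid) > 0, so root is in [4.750000, 4.875000]

midpoint = 4.875000


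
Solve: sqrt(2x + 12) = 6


Square both sides: 2x + 12 = 6^2 = 36
2x = 36 - 12 = 24
x = 12
Check: sqrt(2*12 + 12) = sqrt(36) = 6 ✓

x = 12


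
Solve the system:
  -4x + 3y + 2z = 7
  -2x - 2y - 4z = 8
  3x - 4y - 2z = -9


Using Cramer's rule. Expand each determinant along the first row.
D  = (-4)*[(-2)*(-2) - (-4)*(-4)] - 3*[(-2)*(-2) - (-4)*3] + 2*[(-2)*(-4) - (-2)*3]
  = (-4)*(-12) - 3*(16) + 2*(14) = 28
Dx = 7*[(-2)*(-2) - (-4)*(-4)] - 3*[8*(-2) - (-4)*(-9)] + 2*[8*(-4) - (-2)*(-9)]
  = 7*(-12) - 3*(-52) + 2*(-50) = -28
Dy = (-4)*[8*(-2) - (-4)*(-9)] - 7*[(-2)*(-2) - (-4)*3] + 2*[(-2)*(-9) - 8*3]
  = (-4)*(-52) - 7*(16) + 2*(-6) = 84
Dz = (-4)*[(-2)*(-9) - 8*(-4)] - 3*[(-2)*(-9) - 8*3] + 7*[(-2)*(-4) - (-2)*3]
  = (-4)*(50) - 3*(-6) + 7*(14) = -84
x = Dx/D = -28/28 = -1, y = Dy/D = 84/28 = 3, z = Dz/D = -84/28 = -3
Check eq1: (-4)(-1) + (3)(3) + (2)(-3) = 7 = 7 ✓
Check eq2: (-2)(-1) + (-2)(3) + (-4)(-3) = 8 = 8 ✓
Check eq3: (3)(-1) + (-4)(3) + (-2)(-3) = -9 = -9 ✓

x = -1, y = 3, z = -3


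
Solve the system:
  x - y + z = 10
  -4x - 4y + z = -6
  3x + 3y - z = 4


Using Cramer's rule. Expand each determinant along the first row.
D  = 1*[(-4)*(-1) - 1*3] - (-1)*[(-4)*(-1) - 1*3] + 1*[(-4)*3 - (-4)*3]
  = 1*(1) - (-1)*(1) + 1*(0) = 2
Dx = 10*[(-4)*(-1) - 1*3] - (-1)*[(-6)*(-1) - 1*4] + 1*[(-6)*3 - (-4)*4]
  = 10*(1) - (-1)*(2) + 1*(-2) = 10
Dy = 1*[(-6)*(-1) - 1*4] - 10*[(-4)*(-1) - 1*3] + 1*[(-4)*4 - (-6)*3]
  = 1*(2) - 10*(1) + 1*(2) = -6
Dz = 1*[(-4)*4 - (-6)*3] - (-1)*[(-4)*4 - (-6)*3] + 10*[(-4)*3 - (-4)*3]
  = 1*(2) - (-1)*(2) + 10*(0) = 4
x = Dx/D = 10/2 = 5, y = Dy/D = -6/2 = -3, z = Dz/D = 4/2 = 2
Check eq1: (1)(5) + (-1)(-3) + (1)(2) = 10 = 10 ✓
Check eq2: (-4)(5) + (-4)(-3) + (1)(2) = -6 = -6 ✓
Check eq3: (3)(5) + (3)(-3) + (-1)(2) = 4 = 4 ✓

x = 5, y = -3, z = 2


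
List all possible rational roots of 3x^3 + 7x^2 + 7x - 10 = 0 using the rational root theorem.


Rational root theorem: possible roots are ±p/q where:
  p divides the constant term (-10): p ∈ {1, 2, 5, 10}
  q divides the leading coefficient (3): q ∈ {1, 3}

All possible rational roots: -10, -5, -10/3, -2, -5/3, -1, -2/3, -1/3, 1/3, 2/3, 1, 5/3, 2, 10/3, 5, 10

-10, -5, -10/3, -2, -5/3, -1, -2/3, -1/3, 1/3, 2/3, 1, 5/3, 2, 10/3, 5, 10


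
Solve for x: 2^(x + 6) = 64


Express both sides with the same base.
64 = 2^6
Since the bases match, equate exponents: x + 6 = 6
So x = 6 - (6) = 0

x = 0


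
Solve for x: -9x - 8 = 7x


Starting with: -9x - 8 = 7x
Move all x terms to left: (-9 - 7)x = 0 + 8
Simplify: -16x = 8
Divide both sides by -16: x = -1/2

x = -1/2


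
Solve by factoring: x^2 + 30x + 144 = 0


We need two numbers that multiply to 144 and add to 30.
Those numbers are 6 and 24 (since 6 * 24 = 144 and 6 + 24 = 30).
So x^2 + 30x + 144 = (x + 6)(x + 24) = 0
Setting each factor to zero: x = -6 or x = -24

x = -24, x = -6


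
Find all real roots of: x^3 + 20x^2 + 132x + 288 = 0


Let p(x) = x^3 + 20x^2 + 132x + 288. By the rational root theorem (leading coefficient 1), any rational root is an integer divisor of 288: try ±1, ±2, ... in turn.
Test x = 1: value = 441 ≠ 0.
Test x = -1: value = 175 ≠ 0.
Test x = 2: value = 640 ≠ 0.
Test x = -2: value = 96 ≠ 0.
Test x = 3: value = 891 ≠ 0.
Test x = -3: value = 45 ≠ 0.
Test x = 4: value = 1200 ≠ 0.
Test x = -4: value = 16 ≠ 0.
Test x = 6: value = 2016 ≠ 0.
Test x = -6: value = 0 ✓, so (x + 6) is a factor.
Synthetic division by (x + 6): bring down 1; 1(-6) + 20 = 14; 14(-6) + 132 = 48; 48(-6) + 288 = 0 → quotient x^2 + 14x + 48, remainder 0.
Solve the quadratic x^2 + 14x + 48 = 0: discriminant = 14^2 - 4(1)(48) = 196 - 192 = 4.
sqrt(4) = 2, so x = (-14 ± 2)/2: x = -6 or x = -8.

x = -8, x = -6 (multiplicity 2)


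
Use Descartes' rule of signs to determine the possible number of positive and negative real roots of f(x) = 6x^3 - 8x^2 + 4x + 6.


Descartes' rule of signs:

For positive roots, count sign changes in f(x) = 6x^3 - 8x^2 + 4x + 6:
Signs of coefficients: +, -, +, +
Number of sign changes: 2
Possible positive real roots: 2, 0

For negative roots, examine f(-x) = -6x^3 - 8x^2 - 4x + 6:
Signs of coefficients: -, -, -, +
Number of sign changes: 1
Possible negative real roots: 1

Positive roots: 2 or 0; Negative roots: 1


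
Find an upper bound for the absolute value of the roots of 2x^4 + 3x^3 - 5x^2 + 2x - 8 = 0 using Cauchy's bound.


Cauchy's bound: all roots r satisfy |r| <= 1 + max(|a_i/a_n|) for i = 0,...,n-1
where a_n is the leading coefficient.

Coefficients: [2, 3, -5, 2, -8]
Leading coefficient a_n = 2
Ratios |a_i/a_n|: 3/2, 5/2, 1, 4
Maximum ratio: 4
Cauchy's bound: |r| <= 1 + 4 = 5

Upper bound = 5


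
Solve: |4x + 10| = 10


An absolute value equation |expr| = 10 gives two cases:
Case 1: 4x + 10 = 10
  4x = 0, so x = 0
Case 2: 4x + 10 = -10
  4x = -20, so x = -5

x = -5, x = 0


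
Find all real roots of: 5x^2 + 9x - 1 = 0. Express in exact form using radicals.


Using the quadratic formula: x = (-b ± sqrt(b^2 - 4ac)) / (2a)
Here a = 5, b = 9, c = -1
Discriminant = b^2 - 4ac = 9^2 - 4(5)(-1) = 81 + 20 = 101
Since discriminant = 101 > 0, there are two real roots.
x = (-9 ± sqrt(101)) / 10
Numerically: x ≈ 0.1050 or x ≈ -1.9050

x = (-9 + sqrt(101)) / 10 or x = (-9 - sqrt(101)) / 10


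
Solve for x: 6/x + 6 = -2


Subtract 6 from both sides: 6/x = -8
Multiply both sides by x: 6 = -8 * x
Divide by -8: x = -3/4

x = -3/4


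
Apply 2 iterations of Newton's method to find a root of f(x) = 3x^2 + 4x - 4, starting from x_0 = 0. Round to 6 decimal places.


Newton's method: x_(n+1) = x_n - f(x_n)/f'(x_n)
f(x) = 3x^2 + 4x - 4
f'(x) = 6x + 4

Iteration 1:
  f(0.000000) = -4.000000
  f'(0.000000) = 4.000000
  x_1 = 0.000000 - (-4.000000)/(4.000000) = 1.000000

Iteration 2:
  f(1.000000) = 3.000000
  f'(1.000000) = 10.000000
  x_2 = 1.000000 - (3.000000)/(10.000000) = 0.700000

x_2 = 0.700000


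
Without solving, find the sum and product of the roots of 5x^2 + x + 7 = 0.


By Vieta's formulas for ax^2 + bx + c = 0:
  Sum of roots = -b/a
  Product of roots = c/a

Here a = 5, b = 1, c = 7
Sum = -(1)/5 = -1/5
Product = 7/5 = 7/5

Sum = -1/5, Product = 7/5


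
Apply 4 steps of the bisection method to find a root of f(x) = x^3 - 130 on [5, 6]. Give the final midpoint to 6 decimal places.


f(x) = x^3 - 130
f(5) = -5 < 0
f(6) = 86 > 0

Step 1: midpoint = (5.000000 + 6.000000)/2 = 5.500000
  f(5.500000) = 36.375000
  f(mid) > 0, so root is in [5.000000, 5.500000]

Step 2: midpoint = (5.000000 + 5.500000)/2 = 5.250000
  f(5.250000) = 14.703125
  f(mid) > 0, so root is in [5.000000, 5.250000]

Step 3: midpoint = (5.000000 + 5.250000)/2 = 5.125000
  f(5.125000) = 4.611328
  f(mid) > 0, so root is in [5.000000, 5.125000]

Step 4: midpoint = (5.000000 + 5.125000)/2 = 5.062500
  f(5.062500) = -0.253662
  f(mid) < 0, so root is in [5.062500, 5.125000]

midpoint = 5.062500


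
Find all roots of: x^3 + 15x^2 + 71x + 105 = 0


Let p(x) = x^3 + 15x^2 + 71x + 105. By the rational root theorem (leading coefficient 1), any rational root is an integer divisor of 105: try ±1, ±2, ... in turn.
Test x = 1: value = 192 ≠ 0.
Test x = -1: value = 48 ≠ 0.
Test x = 3: value = 480 ≠ 0.
Test x = -3: value = 0 ✓, so (x + 3) is a factor.
Synthetic division by (x + 3): bring down 1; 1(-3) + 15 = 12; 12(-3) + 71 = 35; 35(-3) + 105 = 0 → quotient x^2 + 12x + 35, remainder 0.
Solve the quadratic x^2 + 12x + 35 = 0: discriminant = 12^2 - 4(1)(35) = 144 - 140 = 4.
sqrt(4) = 2, so x = (-12 ± 2)/2: x = -5 or x = -7.
Collecting all roots found:

x = -7, x = -5, x = -3


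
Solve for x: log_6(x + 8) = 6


Convert to exponential form: x + 8 = 6^6 = 46656
x = 46656 - 8 = 46648
Check: log_6(46648 + 8) = log_6(46656) = log_6(46656) = 6 ✓

x = 46648


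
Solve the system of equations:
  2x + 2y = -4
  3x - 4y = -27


Using Cramer's rule:
Determinant D = (2)(-4) - (3)(2) = -8 - 6 = -14
Dx = (-4)(-4) - (-27)(2) = 16 + 54 = 70
Dy = (2)(-27) - (3)(-4) = -54 + 12 = -42
x = Dx/D = 70/-14 = -5
y = Dy/D = -42/-14 = 3

x = -5, y = 3


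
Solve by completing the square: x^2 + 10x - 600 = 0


Start: x^2 + 10x - 600 = 0
Move constant: x^2 + 10x = 600
Half of 10 is 5, squared is 25
Add 25 to both sides: x^2 + 10x + 25 = 625
(x + 5)^2 = 625
x + 5 = ±25
x = -5 + 25 = 20 or x = -5 - 25 = -30

x = -30, x = 20


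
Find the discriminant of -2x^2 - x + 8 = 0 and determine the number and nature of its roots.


For ax^2 + bx + c = 0, discriminant D = b^2 - 4ac
Here a = -2, b = -1, c = 8
D = (-1)^2 - 4(-2)(8) = 1 + 64 = 65

D = 65 > 0 but not a perfect square
The equation has 2 distinct real irrational roots.

Discriminant = 65, 2 distinct real irrational roots


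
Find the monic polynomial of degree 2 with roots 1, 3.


A monic polynomial with roots 1, 3 is:
p(x) = (x - 1)(x - 3)
After multiplying by (x - 1): x - 1
After multiplying by (x - 3): x^2 - 4x + 3

x^2 - 4x + 3


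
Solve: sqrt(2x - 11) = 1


Square both sides: 2x - 11 = 1^2 = 1
2x = 1 + 11 = 12
x = 6
Check: sqrt(2*6 - 11) = sqrt(1) = 1 ✓

x = 6


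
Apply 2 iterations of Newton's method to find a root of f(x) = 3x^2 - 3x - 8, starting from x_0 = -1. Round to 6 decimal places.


Newton's method: x_(n+1) = x_n - f(x_n)/f'(x_n)
f(x) = 3x^2 - 3x - 8
f'(x) = 6x - 3

Iteration 1:
  f(-1.000000) = -2.000000
  f'(-1.000000) = -9.000000
  x_1 = -1.000000 - (-2.000000)/(-9.000000) = -1.222222

Iteration 2:
  f(-1.222222) = 0.148148
  f'(-1.222222) = -10.333333
  x_2 = -1.222222 - (0.148148)/(-10.333333) = -1.207885

x_2 = -1.207885


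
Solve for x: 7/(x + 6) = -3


Multiply both sides by (x + 6): 7 = -3(x + 6)
Distribute: 7 = -3x - 18
-3x = 7 + 18 = 25
x = -25/3

x = -25/3


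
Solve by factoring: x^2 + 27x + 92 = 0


We need two numbers that multiply to 92 and add to 27.
Those numbers are 23 and 4 (since 23 * 4 = 92 and 23 + 4 = 27).
So x^2 + 27x + 92 = (x + 23)(x + 4) = 0
Setting each factor to zero: x = -23 or x = -4

x = -23, x = -4


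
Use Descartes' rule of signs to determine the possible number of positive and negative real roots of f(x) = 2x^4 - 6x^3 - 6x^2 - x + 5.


Descartes' rule of signs:

For positive roots, count sign changes in f(x) = 2x^4 - 6x^3 - 6x^2 - x + 5:
Signs of coefficients: +, -, -, -, +
Number of sign changes: 2
Possible positive real roots: 2, 0

For negative roots, examine f(-x) = 2x^4 + 6x^3 - 6x^2 + x + 5:
Signs of coefficients: +, +, -, +, +
Number of sign changes: 2
Possible negative real roots: 2, 0

Positive roots: 2 or 0; Negative roots: 2 or 0


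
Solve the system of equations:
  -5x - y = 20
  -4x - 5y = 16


Using Cramer's rule:
Determinant D = (-5)(-5) - (-4)(-1) = 25 - 4 = 21
Dx = (20)(-5) - (16)(-1) = -100 + 16 = -84
Dy = (-5)(16) - (-4)(20) = -80 + 80 = 0
x = Dx/D = -84/21 = -4
y = Dy/D = 0/21 = 0

x = -4, y = 0


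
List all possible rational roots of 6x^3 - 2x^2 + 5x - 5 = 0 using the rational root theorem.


Rational root theorem: possible roots are ±p/q where:
  p divides the constant term (-5): p ∈ {1, 5}
  q divides the leading coefficient (6): q ∈ {1, 2, 3, 6}

All possible rational roots: -5, -5/2, -5/3, -1, -5/6, -1/2, -1/3, -1/6, 1/6, 1/3, 1/2, 5/6, 1, 5/3, 5/2, 5

-5, -5/2, -5/3, -1, -5/6, -1/2, -1/3, -1/6, 1/6, 1/3, 1/2, 5/6, 1, 5/3, 5/2, 5


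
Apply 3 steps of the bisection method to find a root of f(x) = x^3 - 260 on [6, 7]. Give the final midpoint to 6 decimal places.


f(x) = x^3 - 260
f(6) = -44 < 0
f(7) = 83 > 0

Step 1: midpoint = (6.000000 + 7.000000)/2 = 6.500000
  f(6.500000) = 14.625000
  f(mid) > 0, so root is in [6.000000, 6.500000]

Step 2: midpoint = (6.000000 + 6.500000)/2 = 6.250000
  f(6.250000) = -15.859375
  f(mid) < 0, so root is in [6.250000, 6.500000]

Step 3: midpoint = (6.250000 + 6.500000)/2 = 6.375000
  f(6.375000) = -0.916016
  f(mid) < 0, so root is in [6.375000, 6.500000]

midpoint = 6.375000


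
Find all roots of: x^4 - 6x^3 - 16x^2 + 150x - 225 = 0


Let p(x) = x^4 - 6x^3 - 16x^2 + 150x - 225. By the rational root theorem (leading coefficient 1), any rational root is an integer divisor of 225: try ±1, ±2, ... in turn.
Test x = 1: value = -96 ≠ 0.
Test x = -1: value = -384 ≠ 0.
Test x = 3: value = 0 ✓, so (x - 3) is a factor.
Synthetic division by (x - 3): bring down 1; 1(3) - 6 = -3; (-3)(3) - 16 = -25; (-25)(3) + 150 = 75; 75(3) - 225 = 0 → quotient x^3 - 3x^2 - 25x + 75, remainder 0.
Continue with the quotient x^3 - 3x^2 - 25x + 75 (candidates must divide 75; re-test x = 3 first in case it repeats).
Test x = 3: value = 0 ✓, so (x - 3) is a factor.
Synthetic division by (x - 3): bring down 1; 1(3) - 3 = 0; 0(3) - 25 = -25; (-25)(3) + 75 = 0 → quotient x^2 - 25, remainder 0.
Solve the quadratic x^2 - 25 = 0: discriminant = 0^2 - 4(1)(-25) = 0 + 100 = 100.
sqrt(100) = 10, so x = (0 ± 10)/2: x = 5 or x = -5.
Collecting all roots found:

x = -5, x = 3 (multiplicity 2), x = 5


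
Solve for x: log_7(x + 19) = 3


Convert to exponential form: x + 19 = 7^3 = 343
x = 343 - 19 = 324
Check: log_7(324 + 19) = log_7(343) = log_7(343) = 3 ✓

x = 324


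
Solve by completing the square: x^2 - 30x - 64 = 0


Start: x^2 - 30x - 64 = 0
Move constant: x^2 - 30x = 64
Half of -30 is -15, squared is 225
Add 225 to both sides: x^2 - 30x + 225 = 289
(x - 15)^2 = 289
x - 15 = ±17
x = 15 + 17 = 32 or x = 15 - 17 = -2

x = -2, x = 32


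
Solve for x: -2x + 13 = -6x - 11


Starting with: -2x + 13 = -6x - 11
Move all x terms to left: (-2 + 6)x = -11 - 13
Simplify: 4x = -24
Divide both sides by 4: x = -6

x = -6


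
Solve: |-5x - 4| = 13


An absolute value equation |expr| = 13 gives two cases:
Case 1: -5x - 4 = 13
  -5x = 17, so x = -17/5
Case 2: -5x - 4 = -13
  -5x = -9, so x = 9/5

x = -17/5, x = 9/5


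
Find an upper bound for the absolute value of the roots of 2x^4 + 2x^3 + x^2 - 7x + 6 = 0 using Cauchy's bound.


Cauchy's bound: all roots r satisfy |r| <= 1 + max(|a_i/a_n|) for i = 0,...,n-1
where a_n is the leading coefficient.

Coefficients: [2, 2, 1, -7, 6]
Leading coefficient a_n = 2
Ratios |a_i/a_n|: 1, 1/2, 7/2, 3
Maximum ratio: 7/2
Cauchy's bound: |r| <= 1 + 7/2 = 9/2

Upper bound = 9/2


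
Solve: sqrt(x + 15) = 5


Square both sides: x + 15 = 5^2 = 25
x = 25 - 15 = 10
x = 10
Check: sqrt(1*10 + 15) = sqrt(25) = 5 ✓

x = 10


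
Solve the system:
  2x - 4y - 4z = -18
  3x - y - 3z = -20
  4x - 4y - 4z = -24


Using Cramer's rule. Expand each determinant along the first row.
D  = 2*[(-1)*(-4) - (-3)*(-4)] - (-4)*[3*(-4) - (-3)*4] + (-4)*[3*(-4) - (-1)*4]
  = 2*(-8) - (-4)*(0) + (-4)*(-8) = 16
Dx = (-18)*[(-1)*(-4) - (-3)*(-4)] - (-4)*[(-20)*(-4) - (-3)*(-24)] + (-4)*[(-20)*(-4) - (-1)*(-24)]
  = (-18)*(-8) - (-4)*(8) + (-4)*(56) = -48
Dy = 2*[(-20)*(-4) - (-3)*(-24)] - (-18)*[3*(-4) - (-3)*4] + (-4)*[3*(-24) - (-20)*4]
  = 2*(8) - (-18)*(0) + (-4)*(8) = -16
Dz = 2*[(-1)*(-24) - (-20)*(-4)] - (-4)*[3*(-24) - (-20)*4] + (-18)*[3*(-4) - (-1)*4]
  = 2*(-56) - (-4)*(8) + (-18)*(-8) = 64
x = Dx/D = -48/16 = -3, y = Dy/D = -16/16 = -1, z = Dz/D = 64/16 = 4
Check eq1: (2)(-3) + (-4)(-1) + (-4)(4) = -18 = -18 ✓
Check eq2: (3)(-3) + (-1)(-1) + (-3)(4) = -20 = -20 ✓
Check eq3: (4)(-3) + (-4)(-1) + (-4)(4) = -24 = -24 ✓

x = -3, y = -1, z = 4


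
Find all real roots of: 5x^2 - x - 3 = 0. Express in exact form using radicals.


Using the quadratic formula: x = (-b ± sqrt(b^2 - 4ac)) / (2a)
Here a = 5, b = -1, c = -3
Discriminant = b^2 - 4ac = (-1)^2 - 4(5)(-3) = 1 + 60 = 61
Since discriminant = 61 > 0, there are two real roots.
x = (1 ± sqrt(61)) / 10
Numerically: x ≈ 0.8810 or x ≈ -0.6810

x = (1 + sqrt(61)) / 10 or x = (1 - sqrt(61)) / 10


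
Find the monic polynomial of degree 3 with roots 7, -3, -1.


A monic polynomial with roots 7, -3, -1 is:
p(x) = (x - 7)(x + 3)(x + 1)
After multiplying by (x - 7): x - 7
After multiplying by (x + 3): x^2 - 4x - 21
After multiplying by (x + 1): x^3 - 3x^2 - 25x - 21

x^3 - 3x^2 - 25x - 21


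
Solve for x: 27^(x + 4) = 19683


Express both sides with the same base.
19683 = 27^3
Since the bases match, equate exponents: x + 4 = 3
So x = 3 - (4) = -1

x = -1


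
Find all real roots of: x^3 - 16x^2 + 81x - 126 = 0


Let p(x) = x^3 - 16x^2 + 81x - 126. By the rational root theorem (leading coefficient 1), any rational root is an integer divisor of 126: try ±1, ±2, ... in turn.
Test x = 1: value = -60 ≠ 0.
Test x = -1: value = -224 ≠ 0.
Test x = 2: value = -20 ≠ 0.
Test x = -2: value = -360 ≠ 0.
Test x = 3: value = 0 ✓, so (x - 3) is a factor.
Synthetic division by (x - 3): bring down 1; 1(3) - 16 = -13; (-13)(3) + 81 = 42; 42(3) - 126 = 0 → quotient x^2 - 13x + 42, remainder 0.
Solve the quadratic x^2 - 13x + 42 = 0: discriminant = (-13)^2 - 4(1)(42) = 169 - 168 = 1.
sqrt(1) = 1, so x = (13 ± 1)/2: x = 7 or x = 6.

x = 3, x = 6, x = 7


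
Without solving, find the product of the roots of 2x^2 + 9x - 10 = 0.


By Vieta's formulas for ax^2 + bx + c = 0:
  Sum of roots = -b/a
  Product of roots = c/a

Here a = 2, b = 9, c = -10
Sum = -(9)/2 = -9/2
Product = -10/2 = -5

Product = -5


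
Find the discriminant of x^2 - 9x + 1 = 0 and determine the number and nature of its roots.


For ax^2 + bx + c = 0, discriminant D = b^2 - 4ac
Here a = 1, b = -9, c = 1
D = (-9)^2 - 4(1)(1) = 81 - 4 = 77

D = 77 > 0 but not a perfect square
The equation has 2 distinct real irrational roots.

Discriminant = 77, 2 distinct real irrational roots


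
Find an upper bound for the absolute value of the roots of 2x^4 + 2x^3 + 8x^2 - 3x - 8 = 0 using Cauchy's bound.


Cauchy's bound: all roots r satisfy |r| <= 1 + max(|a_i/a_n|) for i = 0,...,n-1
where a_n is the leading coefficient.

Coefficients: [2, 2, 8, -3, -8]
Leading coefficient a_n = 2
Ratios |a_i/a_n|: 1, 4, 3/2, 4
Maximum ratio: 4
Cauchy's bound: |r| <= 1 + 4 = 5

Upper bound = 5


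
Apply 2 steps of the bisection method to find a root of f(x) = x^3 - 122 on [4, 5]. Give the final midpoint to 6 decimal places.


f(x) = x^3 - 122
f(4) = -58 < 0
f(5) = 3 > 0

Step 1: midpoint = (4.000000 + 5.000000)/2 = 4.500000
  f(4.500000) = -30.875000
  f(mid) < 0, so root is in [4.500000, 5.000000]

Step 2: midpoint = (4.500000 + 5.000000)/2 = 4.750000
  f(4.750000) = -14.828125
  f(mid) < 0, so root is in [4.750000, 5.000000]

midpoint = 4.750000


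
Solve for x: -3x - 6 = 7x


Starting with: -3x - 6 = 7x
Move all x terms to left: (-3 - 7)x = 0 + 6
Simplify: -10x = 6
Divide both sides by -10: x = -3/5

x = -3/5


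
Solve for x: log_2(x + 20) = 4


Convert to exponential form: x + 20 = 2^4 = 16
x = 16 - 20 = -4
Check: log_2(-4 + 20) = log_2(16) = log_2(16) = 4 ✓

x = -4


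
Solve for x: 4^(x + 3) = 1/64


Express both sides with the same base.
1/64 = 4^(-3)
Since the bases match, equate exponents: x + 3 = -3
So x = -3 - (3) = -6

x = -6


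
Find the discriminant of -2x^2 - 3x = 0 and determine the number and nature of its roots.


For ax^2 + bx + c = 0, discriminant D = b^2 - 4ac
Here a = -2, b = -3, c = 0
D = (-3)^2 - 4(-2)(0) = 9 - 0 = 9

D = 9 > 0 and is a perfect square (sqrt = 3)
The equation has 2 distinct real rational roots.

Discriminant = 9, 2 distinct real rational roots


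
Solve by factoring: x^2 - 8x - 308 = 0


We need two numbers that multiply to -308 and add to -8.
Those numbers are 14 and -22 (since 14 * (-22) = -308 and 14 + (-22) = -8).
So x^2 - 8x - 308 = (x + 14)(x - 22) = 0
Setting each factor to zero: x = -14 or x = 22

x = -14, x = 22


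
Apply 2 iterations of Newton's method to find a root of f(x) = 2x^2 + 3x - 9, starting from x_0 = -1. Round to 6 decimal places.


Newton's method: x_(n+1) = x_n - f(x_n)/f'(x_n)
f(x) = 2x^2 + 3x - 9
f'(x) = 4x + 3

Iteration 1:
  f(-1.000000) = -10.000000
  f'(-1.000000) = -1.000000
  x_1 = -1.000000 - (-10.000000)/(-1.000000) = -11.000000

Iteration 2:
  f(-11.000000) = 200.000000
  f'(-11.000000) = -41.000000
  x_2 = -11.000000 - (200.000000)/(-41.000000) = -6.121951

x_2 = -6.121951


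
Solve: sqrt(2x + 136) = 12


Square both sides: 2x + 136 = 12^2 = 144
2x = 144 - 136 = 8
x = 4
Check: sqrt(2*4 + 136) = sqrt(144) = 12 ✓

x = 4


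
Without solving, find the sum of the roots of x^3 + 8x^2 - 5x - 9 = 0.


By Vieta's formulas for x^3 + bx^2 + cx + d = 0:
  r1 + r2 + r3 = -b/a = -8
  r1*r2 + r1*r3 + r2*r3 = c/a = -5
  r1*r2*r3 = -d/a = 9


Sum = -8


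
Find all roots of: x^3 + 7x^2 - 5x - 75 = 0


Let p(x) = x^3 + 7x^2 - 5x - 75. By the rational root theorem (leading coefficient 1), any rational root is an integer divisor of 75: try ±1, ±2, ... in turn.
Test x = 1: value = -72 ≠ 0.
Test x = -1: value = -64 ≠ 0.
Test x = 3: value = 0 ✓, so (x - 3) is a factor.
Synthetic division by (x - 3): bring down 1; 1(3) + 7 = 10; 10(3) - 5 = 25; 25(3) - 75 = 0 → quotient x^2 + 10x + 25, remainder 0.
Solve the quadratic x^2 + 10x + 25 = 0: discriminant = 10^2 - 4(1)(25) = 100 - 100 = 0.
Discriminant = 0, so a double root: x = -10/2 = -5.
Collecting all roots found:

x = -5 (multiplicity 2), x = 3


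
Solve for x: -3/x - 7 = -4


Subtract -7 from both sides: -3/x = 3
Multiply both sides by x: -3 = 3 * x
Divide by 3: x = -1

x = -1


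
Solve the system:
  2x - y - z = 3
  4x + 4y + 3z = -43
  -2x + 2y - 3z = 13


Using Cramer's rule. Expand each determinant along the first row.
D  = 2*[4*(-3) - 3*2] - (-1)*[4*(-3) - 3*(-2)] + (-1)*[4*2 - 4*(-2)]
  = 2*(-18) - (-1)*(-6) + (-1)*(16) = -58
Dx = 3*[4*(-3) - 3*2] - (-1)*[(-43)*(-3) - 3*13] + (-1)*[(-43)*2 - 4*13]
  = 3*(-18) - (-1)*(90) + (-1)*(-138) = 174
Dy = 2*[(-43)*(-3) - 3*13] - 3*[4*(-3) - 3*(-2)] + (-1)*[4*13 - (-43)*(-2)]
  = 2*(90) - 3*(-6) + (-1)*(-34) = 232
Dz = 2*[4*13 - (-43)*2] - (-1)*[4*13 - (-43)*(-2)] + 3*[4*2 - 4*(-2)]
  = 2*(138) - (-1)*(-34) + 3*(16) = 290
x = Dx/D = 174/-58 = -3, y = Dy/D = 232/-58 = -4, z = Dz/D = 290/-58 = -5
Check eq1: (2)(-3) + (-1)(-4) + (-1)(-5) = 3 = 3 ✓
Check eq2: (4)(-3) + (4)(-4) + (3)(-5) = -43 = -43 ✓
Check eq3: (-2)(-3) + (2)(-4) + (-3)(-5) = 13 = 13 ✓

x = -3, y = -4, z = -5


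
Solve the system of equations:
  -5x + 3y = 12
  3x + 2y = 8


Using Cramer's rule:
Determinant D = (-5)(2) - (3)(3) = -10 - 9 = -19
Dx = (12)(2) - (8)(3) = 24 - 24 = 0
Dy = (-5)(8) - (3)(12) = -40 - 36 = -76
x = Dx/D = 0/-19 = 0
y = Dy/D = -76/-19 = 4

x = 0, y = 4


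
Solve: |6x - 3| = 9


An absolute value equation |expr| = 9 gives two cases:
Case 1: 6x - 3 = 9
  6x = 12, so x = 2
Case 2: 6x - 3 = -9
  6x = -6, so x = -1

x = -1, x = 2


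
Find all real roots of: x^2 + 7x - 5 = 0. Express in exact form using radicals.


Using the quadratic formula: x = (-b ± sqrt(b^2 - 4ac)) / (2a)
Here a = 1, b = 7, c = -5
Discriminant = b^2 - 4ac = 7^2 - 4(1)(-5) = 49 + 20 = 69
Since discriminant = 69 > 0, there are two real roots.
x = (-7 ± sqrt(69)) / 2
Numerically: x ≈ 0.6533 or x ≈ -7.6533

x = (-7 + sqrt(69)) / 2 or x = (-7 - sqrt(69)) / 2


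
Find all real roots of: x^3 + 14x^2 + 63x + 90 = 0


Let p(x) = x^3 + 14x^2 + 63x + 90. By the rational root theorem (leading coefficient 1), any rational root is an integer divisor of 90: try ±1, ±2, ... in turn.
Test x = 1: value = 168 ≠ 0.
Test x = -1: value = 40 ≠ 0.
Test x = 2: value = 280 ≠ 0.
Test x = -2: value = 12 ≠ 0.
Test x = 3: value = 432 ≠ 0.
Test x = -3: value = 0 ✓, so (x + 3) is a factor.
Synthetic division by (x + 3): bring down 1; 1(-3) + 14 = 11; 11(-3) + 63 = 30; 30(-3) + 90 = 0 → quotient x^2 + 11x + 30, remainder 0.
Solve the quadratic x^2 + 11x + 30 = 0: discriminant = 11^2 - 4(1)(30) = 121 - 120 = 1.
sqrt(1) = 1, so x = (-11 ± 1)/2: x = -5 or x = -6.

x = -6, x = -5, x = -3


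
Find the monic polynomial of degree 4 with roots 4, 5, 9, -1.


A monic polynomial with roots 4, 5, 9, -1 is:
p(x) = (x - 4)(x - 5)(x - 9)(x + 1)
After multiplying by (x - 4): x - 4
After multiplying by (x - 5): x^2 - 9x + 20
After multiplying by (x - 9): x^3 - 18x^2 + 101x - 180
After multiplying by (x + 1): x^4 - 17x^3 + 83x^2 - 79x - 180

x^4 - 17x^3 + 83x^2 - 79x - 180


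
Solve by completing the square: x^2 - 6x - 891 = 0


Start: x^2 - 6x - 891 = 0
Move constant: x^2 - 6x = 891
Half of -6 is -3, squared is 9
Add 9 to both sides: x^2 - 6x + 9 = 900
(x - 3)^2 = 900
x - 3 = ±30
x = 3 + 30 = 33 or x = 3 - 30 = -27

x = -27, x = 33


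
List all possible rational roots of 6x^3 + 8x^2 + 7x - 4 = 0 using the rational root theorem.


Rational root theorem: possible roots are ±p/q where:
  p divides the constant term (-4): p ∈ {1, 2, 4}
  q divides the leading coefficient (6): q ∈ {1, 2, 3, 6}

All possible rational roots: -4, -2, -4/3, -1, -2/3, -1/2, -1/3, -1/6, 1/6, 1/3, 1/2, 2/3, 1, 4/3, 2, 4

-4, -2, -4/3, -1, -2/3, -1/2, -1/3, -1/6, 1/6, 1/3, 1/2, 2/3, 1, 4/3, 2, 4


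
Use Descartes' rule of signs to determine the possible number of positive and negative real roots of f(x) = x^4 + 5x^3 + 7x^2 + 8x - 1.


Descartes' rule of signs:

For positive roots, count sign changes in f(x) = x^4 + 5x^3 + 7x^2 + 8x - 1:
Signs of coefficients: +, +, +, +, -
Number of sign changes: 1
Possible positive real roots: 1

For negative roots, examine f(-x) = x^4 - 5x^3 + 7x^2 - 8x - 1:
Signs of coefficients: +, -, +, -, -
Number of sign changes: 3
Possible negative real roots: 3, 1

Positive roots: 1; Negative roots: 3 or 1


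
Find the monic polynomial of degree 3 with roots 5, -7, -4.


A monic polynomial with roots 5, -7, -4 is:
p(x) = (x - 5)(x + 7)(x + 4)
After multiplying by (x - 5): x - 5
After multiplying by (x + 7): x^2 + 2x - 35
After multiplying by (x + 4): x^3 + 6x^2 - 27x - 140

x^3 + 6x^2 - 27x - 140


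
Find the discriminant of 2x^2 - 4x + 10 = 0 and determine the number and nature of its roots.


For ax^2 + bx + c = 0, discriminant D = b^2 - 4ac
Here a = 2, b = -4, c = 10
D = (-4)^2 - 4(2)(10) = 16 - 80 = -64

D = -64 < 0
The equation has no real roots (2 complex conjugate roots).

Discriminant = -64, no real roots (2 complex conjugate roots)


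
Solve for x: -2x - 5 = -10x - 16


Starting with: -2x - 5 = -10x - 16
Move all x terms to left: (-2 + 10)x = -16 + 5
Simplify: 8x = -11
Divide both sides by 8: x = -11/8

x = -11/8


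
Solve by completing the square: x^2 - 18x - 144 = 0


Start: x^2 - 18x - 144 = 0
Move constant: x^2 - 18x = 144
Half of -18 is -9, squared is 81
Add 81 to both sides: x^2 - 18x + 81 = 225
(x - 9)^2 = 225
x - 9 = ±15
x = 9 + 15 = 24 or x = 9 - 15 = -6

x = -6, x = 24


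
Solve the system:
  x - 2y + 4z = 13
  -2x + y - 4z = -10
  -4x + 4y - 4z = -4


Using Cramer's rule. Expand each determinant along the first row.
D  = 1*[1*(-4) - (-4)*4] - (-2)*[(-2)*(-4) - (-4)*(-4)] + 4*[(-2)*4 - 1*(-4)]
  = 1*(12) - (-2)*(-8) + 4*(-4) = -20
Dx = 13*[1*(-4) - (-4)*4] - (-2)*[(-10)*(-4) - (-4)*(-4)] + 4*[(-10)*4 - 1*(-4)]
  = 13*(12) - (-2)*(24) + 4*(-36) = 60
Dy = 1*[(-10)*(-4) - (-4)*(-4)] - 13*[(-2)*(-4) - (-4)*(-4)] + 4*[(-2)*(-4) - (-10)*(-4)]
  = 1*(24) - 13*(-8) + 4*(-32) = 0
Dz = 1*[1*(-4) - (-10)*4] - (-2)*[(-2)*(-4) - (-10)*(-4)] + 13*[(-2)*4 - 1*(-4)]
  = 1*(36) - (-2)*(-32) + 13*(-4) = -80
x = Dx/D = 60/-20 = -3, y = Dy/D = 0/-20 = 0, z = Dz/D = -80/-20 = 4
Check eq1: (1)(-3) + (-2)(0) + (4)(4) = 13 = 13 ✓
Check eq2: (-2)(-3) + (1)(0) + (-4)(4) = -10 = -10 ✓
Check eq3: (-4)(-3) + (4)(0) + (-4)(4) = -4 = -4 ✓

x = -3, y = 0, z = 4


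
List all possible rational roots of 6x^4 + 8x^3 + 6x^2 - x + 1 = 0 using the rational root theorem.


Rational root theorem: possible roots are ±p/q where:
  p divides the constant term (1): p ∈ {1}
  q divides the leading coefficient (6): q ∈ {1, 2, 3, 6}

All possible rational roots: -1, -1/2, -1/3, -1/6, 1/6, 1/3, 1/2, 1

-1, -1/2, -1/3, -1/6, 1/6, 1/3, 1/2, 1
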